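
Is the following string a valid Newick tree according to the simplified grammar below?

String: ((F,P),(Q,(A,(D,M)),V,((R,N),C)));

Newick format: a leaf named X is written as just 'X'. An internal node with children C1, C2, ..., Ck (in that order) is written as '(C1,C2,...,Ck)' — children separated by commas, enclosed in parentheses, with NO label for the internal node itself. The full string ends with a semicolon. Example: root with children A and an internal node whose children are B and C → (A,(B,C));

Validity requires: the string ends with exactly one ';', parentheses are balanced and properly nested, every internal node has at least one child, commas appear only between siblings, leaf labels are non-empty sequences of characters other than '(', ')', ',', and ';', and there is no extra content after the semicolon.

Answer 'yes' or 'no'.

Input: ((F,P),(Q,(A,(D,M)),V,((R,N),C)));
Paren balance: 7 '(' vs 7 ')' OK
Ends with single ';': True
Full parse: OK
Valid: True

Answer: yes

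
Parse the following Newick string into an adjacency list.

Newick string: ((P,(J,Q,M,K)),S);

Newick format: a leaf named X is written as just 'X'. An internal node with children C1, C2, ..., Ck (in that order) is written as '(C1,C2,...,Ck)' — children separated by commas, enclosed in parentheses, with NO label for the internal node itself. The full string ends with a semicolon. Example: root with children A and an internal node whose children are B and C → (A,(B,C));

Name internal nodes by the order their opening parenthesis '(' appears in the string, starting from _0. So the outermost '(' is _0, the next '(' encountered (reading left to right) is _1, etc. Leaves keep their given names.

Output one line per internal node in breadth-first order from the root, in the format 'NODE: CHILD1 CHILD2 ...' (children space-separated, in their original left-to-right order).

Input: ((P,(J,Q,M,K)),S);
Scanning left-to-right, naming '(' by encounter order:
  pos 0: '(' -> open internal node _0 (depth 1)
  pos 1: '(' -> open internal node _1 (depth 2)
  pos 4: '(' -> open internal node _2 (depth 3)
  pos 12: ')' -> close internal node _2 (now at depth 2)
  pos 13: ')' -> close internal node _1 (now at depth 1)
  pos 16: ')' -> close internal node _0 (now at depth 0)
Total internal nodes: 3
BFS adjacency from root:
  _0: _1 S
  _1: P _2
  _2: J Q M K

Answer: _0: _1 S
_1: P _2
_2: J Q M K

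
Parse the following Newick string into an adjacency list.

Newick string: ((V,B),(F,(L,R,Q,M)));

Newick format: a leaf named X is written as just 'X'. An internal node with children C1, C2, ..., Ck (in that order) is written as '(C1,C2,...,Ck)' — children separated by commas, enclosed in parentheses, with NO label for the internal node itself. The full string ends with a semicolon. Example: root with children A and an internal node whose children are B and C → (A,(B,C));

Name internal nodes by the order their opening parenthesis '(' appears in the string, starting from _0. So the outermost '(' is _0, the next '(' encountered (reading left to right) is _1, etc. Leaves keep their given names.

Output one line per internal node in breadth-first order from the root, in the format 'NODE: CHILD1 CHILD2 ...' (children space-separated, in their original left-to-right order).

Input: ((V,B),(F,(L,R,Q,M)));
Scanning left-to-right, naming '(' by encounter order:
  pos 0: '(' -> open internal node _0 (depth 1)
  pos 1: '(' -> open internal node _1 (depth 2)
  pos 5: ')' -> close internal node _1 (now at depth 1)
  pos 7: '(' -> open internal node _2 (depth 2)
  pos 10: '(' -> open internal node _3 (depth 3)
  pos 18: ')' -> close internal node _3 (now at depth 2)
  pos 19: ')' -> close internal node _2 (now at depth 1)
  pos 20: ')' -> close internal node _0 (now at depth 0)
Total internal nodes: 4
BFS adjacency from root:
  _0: _1 _2
  _1: V B
  _2: F _3
  _3: L R Q M

Answer: _0: _1 _2
_1: V B
_2: F _3
_3: L R Q M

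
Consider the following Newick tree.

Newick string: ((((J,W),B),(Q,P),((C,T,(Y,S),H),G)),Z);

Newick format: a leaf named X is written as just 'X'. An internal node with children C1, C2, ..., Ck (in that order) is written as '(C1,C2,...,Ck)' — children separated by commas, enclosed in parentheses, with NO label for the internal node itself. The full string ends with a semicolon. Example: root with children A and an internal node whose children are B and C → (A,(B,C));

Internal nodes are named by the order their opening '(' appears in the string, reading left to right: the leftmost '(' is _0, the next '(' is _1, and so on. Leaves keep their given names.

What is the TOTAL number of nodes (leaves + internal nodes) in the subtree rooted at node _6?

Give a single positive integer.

Answer: 7

Derivation:
Newick: ((((J,W),B),(Q,P),((C,T,(Y,S),H),G)),Z);
Locate _6: it is the '(' at position 19 (the 7th '(' reading left to right).
Query: subtree rooted at _6
_6: subtree_size = 1 + 6
  C: subtree_size = 1 + 0
  T: subtree_size = 1 + 0
  _7: subtree_size = 1 + 2
    Y: subtree_size = 1 + 0
    S: subtree_size = 1 + 0
  H: subtree_size = 1 + 0
Total subtree size of _6: 7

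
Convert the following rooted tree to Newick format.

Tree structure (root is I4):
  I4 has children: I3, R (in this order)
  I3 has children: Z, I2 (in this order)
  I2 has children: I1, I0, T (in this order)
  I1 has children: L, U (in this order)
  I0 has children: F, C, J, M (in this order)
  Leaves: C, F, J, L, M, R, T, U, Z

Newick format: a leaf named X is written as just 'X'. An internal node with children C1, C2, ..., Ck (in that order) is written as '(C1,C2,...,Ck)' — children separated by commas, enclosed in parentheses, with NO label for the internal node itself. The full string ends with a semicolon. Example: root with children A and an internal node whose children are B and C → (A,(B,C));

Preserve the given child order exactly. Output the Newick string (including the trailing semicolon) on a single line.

Answer: ((Z,((L,U),(F,C,J,M),T)),R);

Derivation:
internal I4 with children ['I3', 'R']
  internal I3 with children ['Z', 'I2']
    leaf 'Z' → 'Z'
    internal I2 with children ['I1', 'I0', 'T']
      internal I1 with children ['L', 'U']
        leaf 'L' → 'L'
        leaf 'U' → 'U'
      → '(L,U)'
      internal I0 with children ['F', 'C', 'J', 'M']
        leaf 'F' → 'F'
        leaf 'C' → 'C'
        leaf 'J' → 'J'
        leaf 'M' → 'M'
      → '(F,C,J,M)'
      leaf 'T' → 'T'
    → '((L,U),(F,C,J,M),T)'
  → '(Z,((L,U),(F,C,J,M),T))'
  leaf 'R' → 'R'
→ '((Z,((L,U),(F,C,J,M),T)),R)'
Final: ((Z,((L,U),(F,C,J,M),T)),R);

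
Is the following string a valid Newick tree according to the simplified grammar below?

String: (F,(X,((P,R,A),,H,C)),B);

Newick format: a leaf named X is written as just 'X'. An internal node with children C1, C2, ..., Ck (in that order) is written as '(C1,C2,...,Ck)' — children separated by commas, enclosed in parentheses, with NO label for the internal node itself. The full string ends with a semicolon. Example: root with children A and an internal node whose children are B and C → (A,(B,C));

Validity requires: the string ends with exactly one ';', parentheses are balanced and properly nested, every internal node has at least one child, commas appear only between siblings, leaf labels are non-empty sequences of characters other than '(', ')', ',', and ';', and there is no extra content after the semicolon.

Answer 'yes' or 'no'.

Input: (F,(X,((P,R,A),,H,C)),B);
Paren balance: 4 '(' vs 4 ')' OK
Ends with single ';': True
Full parse: FAILS (empty leaf label at pos 15)
Valid: False

Answer: no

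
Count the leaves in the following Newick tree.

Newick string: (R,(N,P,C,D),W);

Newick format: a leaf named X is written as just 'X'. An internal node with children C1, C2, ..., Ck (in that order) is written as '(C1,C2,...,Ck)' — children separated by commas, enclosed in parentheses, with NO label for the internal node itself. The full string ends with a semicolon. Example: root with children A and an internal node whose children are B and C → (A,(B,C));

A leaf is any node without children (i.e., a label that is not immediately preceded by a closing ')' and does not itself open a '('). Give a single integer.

Answer: 6

Derivation:
Newick: (R,(N,P,C,D),W);
Scan left-to-right; a leaf is any maximal label run not followed by '(':
  pos 1: leaf 'R' → count = 1
  pos 4: leaf 'N' → count = 2
  pos 6: leaf 'P' → count = 3
  pos 8: leaf 'C' → count = 4
  pos 10: leaf 'D' → count = 5
  pos 13: leaf 'W' → count = 6
Total leaves: 6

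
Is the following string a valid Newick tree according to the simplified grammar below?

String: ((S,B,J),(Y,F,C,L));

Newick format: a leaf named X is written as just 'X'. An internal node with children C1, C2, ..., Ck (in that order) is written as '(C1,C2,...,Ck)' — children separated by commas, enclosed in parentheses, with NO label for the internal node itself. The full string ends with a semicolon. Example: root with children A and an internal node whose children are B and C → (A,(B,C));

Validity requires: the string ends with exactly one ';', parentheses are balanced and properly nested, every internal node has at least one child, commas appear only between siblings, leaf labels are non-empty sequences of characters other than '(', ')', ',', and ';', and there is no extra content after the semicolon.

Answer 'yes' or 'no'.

Input: ((S,B,J),(Y,F,C,L));
Paren balance: 3 '(' vs 3 ')' OK
Ends with single ';': True
Full parse: OK
Valid: True

Answer: yes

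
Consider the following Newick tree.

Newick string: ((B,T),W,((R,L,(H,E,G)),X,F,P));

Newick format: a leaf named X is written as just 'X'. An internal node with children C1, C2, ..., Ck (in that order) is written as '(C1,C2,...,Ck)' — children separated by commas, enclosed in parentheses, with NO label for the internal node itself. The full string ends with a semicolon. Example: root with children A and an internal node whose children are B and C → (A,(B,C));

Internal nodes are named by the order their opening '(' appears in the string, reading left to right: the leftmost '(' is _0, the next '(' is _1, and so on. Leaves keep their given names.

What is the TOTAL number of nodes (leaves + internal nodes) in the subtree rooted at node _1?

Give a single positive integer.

Answer: 3

Derivation:
Newick: ((B,T),W,((R,L,(H,E,G)),X,F,P));
Locate _1: it is the '(' at position 1 (the 2nd '(' reading left to right).
Query: subtree rooted at _1
_1: subtree_size = 1 + 2
  B: subtree_size = 1 + 0
  T: subtree_size = 1 + 0
Total subtree size of _1: 3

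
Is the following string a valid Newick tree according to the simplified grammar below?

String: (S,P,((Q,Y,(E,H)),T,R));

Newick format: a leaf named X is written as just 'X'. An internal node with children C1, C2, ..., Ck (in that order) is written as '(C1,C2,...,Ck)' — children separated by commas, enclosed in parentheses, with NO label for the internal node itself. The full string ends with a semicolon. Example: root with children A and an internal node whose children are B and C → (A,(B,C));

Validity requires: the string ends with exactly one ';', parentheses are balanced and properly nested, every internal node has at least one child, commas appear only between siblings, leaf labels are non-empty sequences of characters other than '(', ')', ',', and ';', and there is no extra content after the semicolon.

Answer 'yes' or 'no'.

Answer: yes

Derivation:
Input: (S,P,((Q,Y,(E,H)),T,R));
Paren balance: 4 '(' vs 4 ')' OK
Ends with single ';': True
Full parse: OK
Valid: True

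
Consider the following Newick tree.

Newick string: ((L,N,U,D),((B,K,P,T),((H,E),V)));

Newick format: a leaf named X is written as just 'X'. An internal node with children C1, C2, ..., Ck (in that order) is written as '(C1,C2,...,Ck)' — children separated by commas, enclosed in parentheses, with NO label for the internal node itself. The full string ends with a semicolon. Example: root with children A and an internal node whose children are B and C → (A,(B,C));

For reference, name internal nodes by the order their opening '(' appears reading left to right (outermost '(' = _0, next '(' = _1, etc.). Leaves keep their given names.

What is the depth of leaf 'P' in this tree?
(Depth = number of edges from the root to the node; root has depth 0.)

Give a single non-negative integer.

Answer: 3

Derivation:
Newick: ((L,N,U,D),((B,K,P,T),((H,E),V)));
Naming internals by '(' encounter order: outermost '(' = _0, next = _1, ...
Query node: P
Path from root: _0 -> _2 -> _3 -> P
Depth of P: 3 (number of edges from root)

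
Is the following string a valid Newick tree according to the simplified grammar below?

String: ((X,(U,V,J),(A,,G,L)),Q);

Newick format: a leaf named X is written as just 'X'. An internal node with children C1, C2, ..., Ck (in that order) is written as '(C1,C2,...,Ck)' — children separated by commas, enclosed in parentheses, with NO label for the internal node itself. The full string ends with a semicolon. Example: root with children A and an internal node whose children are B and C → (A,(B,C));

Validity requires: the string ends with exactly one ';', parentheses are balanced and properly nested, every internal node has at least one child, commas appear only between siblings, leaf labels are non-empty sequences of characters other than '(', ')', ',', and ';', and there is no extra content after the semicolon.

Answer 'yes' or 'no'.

Answer: no

Derivation:
Input: ((X,(U,V,J),(A,,G,L)),Q);
Paren balance: 4 '(' vs 4 ')' OK
Ends with single ';': True
Full parse: FAILS (empty leaf label at pos 15)
Valid: False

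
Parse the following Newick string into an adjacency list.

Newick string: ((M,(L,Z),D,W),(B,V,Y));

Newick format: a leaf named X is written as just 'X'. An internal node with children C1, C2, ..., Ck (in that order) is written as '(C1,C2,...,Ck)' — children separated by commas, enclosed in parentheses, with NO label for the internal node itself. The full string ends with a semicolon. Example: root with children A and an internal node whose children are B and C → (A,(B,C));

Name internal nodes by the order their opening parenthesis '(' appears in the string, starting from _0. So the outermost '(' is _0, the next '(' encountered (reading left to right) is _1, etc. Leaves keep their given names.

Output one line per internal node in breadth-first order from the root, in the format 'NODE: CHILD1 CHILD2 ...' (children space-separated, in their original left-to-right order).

Input: ((M,(L,Z),D,W),(B,V,Y));
Scanning left-to-right, naming '(' by encounter order:
  pos 0: '(' -> open internal node _0 (depth 1)
  pos 1: '(' -> open internal node _1 (depth 2)
  pos 4: '(' -> open internal node _2 (depth 3)
  pos 8: ')' -> close internal node _2 (now at depth 2)
  pos 13: ')' -> close internal node _1 (now at depth 1)
  pos 15: '(' -> open internal node _3 (depth 2)
  pos 21: ')' -> close internal node _3 (now at depth 1)
  pos 22: ')' -> close internal node _0 (now at depth 0)
Total internal nodes: 4
BFS adjacency from root:
  _0: _1 _3
  _1: M _2 D W
  _3: B V Y
  _2: L Z

Answer: _0: _1 _3
_1: M _2 D W
_3: B V Y
_2: L Z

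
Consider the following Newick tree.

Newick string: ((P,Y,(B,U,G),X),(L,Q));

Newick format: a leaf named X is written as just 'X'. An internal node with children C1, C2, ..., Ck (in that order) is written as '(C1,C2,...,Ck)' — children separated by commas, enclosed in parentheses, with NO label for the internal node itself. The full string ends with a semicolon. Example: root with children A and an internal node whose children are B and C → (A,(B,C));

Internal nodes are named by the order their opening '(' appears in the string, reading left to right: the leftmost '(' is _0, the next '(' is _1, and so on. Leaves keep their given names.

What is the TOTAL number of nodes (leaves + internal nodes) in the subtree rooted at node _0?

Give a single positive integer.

Answer: 12

Derivation:
Newick: ((P,Y,(B,U,G),X),(L,Q));
Locate _0: it is the '(' at position 0 (the 1st '(' reading left to right).
Query: subtree rooted at _0
_0: subtree_size = 1 + 11
  _1: subtree_size = 1 + 7
    P: subtree_size = 1 + 0
    Y: subtree_size = 1 + 0
    _2: subtree_size = 1 + 3
      B: subtree_size = 1 + 0
      U: subtree_size = 1 + 0
      G: subtree_size = 1 + 0
    X: subtree_size = 1 + 0
  _3: subtree_size = 1 + 2
    L: subtree_size = 1 + 0
    Q: subtree_size = 1 + 0
Total subtree size of _0: 12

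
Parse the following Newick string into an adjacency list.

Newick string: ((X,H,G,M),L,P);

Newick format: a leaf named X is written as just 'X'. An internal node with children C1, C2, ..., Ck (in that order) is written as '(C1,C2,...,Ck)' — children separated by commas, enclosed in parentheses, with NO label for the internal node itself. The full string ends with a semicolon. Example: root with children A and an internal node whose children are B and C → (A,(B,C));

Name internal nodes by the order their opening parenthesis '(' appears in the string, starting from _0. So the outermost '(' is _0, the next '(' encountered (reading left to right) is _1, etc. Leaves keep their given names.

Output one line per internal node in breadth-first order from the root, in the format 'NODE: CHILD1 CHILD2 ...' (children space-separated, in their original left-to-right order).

Input: ((X,H,G,M),L,P);
Scanning left-to-right, naming '(' by encounter order:
  pos 0: '(' -> open internal node _0 (depth 1)
  pos 1: '(' -> open internal node _1 (depth 2)
  pos 9: ')' -> close internal node _1 (now at depth 1)
  pos 14: ')' -> close internal node _0 (now at depth 0)
Total internal nodes: 2
BFS adjacency from root:
  _0: _1 L P
  _1: X H G M

Answer: _0: _1 L P
_1: X H G M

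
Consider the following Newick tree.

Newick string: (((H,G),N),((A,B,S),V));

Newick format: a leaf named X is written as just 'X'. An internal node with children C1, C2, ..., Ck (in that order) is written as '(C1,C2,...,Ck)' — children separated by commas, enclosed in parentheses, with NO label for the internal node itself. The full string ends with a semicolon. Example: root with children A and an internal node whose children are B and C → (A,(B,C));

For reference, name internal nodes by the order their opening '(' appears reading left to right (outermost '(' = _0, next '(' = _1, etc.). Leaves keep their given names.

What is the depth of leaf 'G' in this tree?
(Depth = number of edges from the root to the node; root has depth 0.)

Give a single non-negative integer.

Answer: 3

Derivation:
Newick: (((H,G),N),((A,B,S),V));
Naming internals by '(' encounter order: outermost '(' = _0, next = _1, ...
Query node: G
Path from root: _0 -> _1 -> _2 -> G
Depth of G: 3 (number of edges from root)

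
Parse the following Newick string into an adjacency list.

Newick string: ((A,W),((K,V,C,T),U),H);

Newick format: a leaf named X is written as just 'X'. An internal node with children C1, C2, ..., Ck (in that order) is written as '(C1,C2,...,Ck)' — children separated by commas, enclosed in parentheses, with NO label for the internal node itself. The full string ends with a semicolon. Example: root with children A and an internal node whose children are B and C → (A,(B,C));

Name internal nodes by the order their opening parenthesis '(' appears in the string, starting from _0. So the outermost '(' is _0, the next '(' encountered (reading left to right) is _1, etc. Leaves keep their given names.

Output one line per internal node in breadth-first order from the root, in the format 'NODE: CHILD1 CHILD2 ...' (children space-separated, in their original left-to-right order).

Answer: _0: _1 _2 H
_1: A W
_2: _3 U
_3: K V C T

Derivation:
Input: ((A,W),((K,V,C,T),U),H);
Scanning left-to-right, naming '(' by encounter order:
  pos 0: '(' -> open internal node _0 (depth 1)
  pos 1: '(' -> open internal node _1 (depth 2)
  pos 5: ')' -> close internal node _1 (now at depth 1)
  pos 7: '(' -> open internal node _2 (depth 2)
  pos 8: '(' -> open internal node _3 (depth 3)
  pos 16: ')' -> close internal node _3 (now at depth 2)
  pos 19: ')' -> close internal node _2 (now at depth 1)
  pos 22: ')' -> close internal node _0 (now at depth 0)
Total internal nodes: 4
BFS adjacency from root:
  _0: _1 _2 H
  _1: A W
  _2: _3 U
  _3: K V C T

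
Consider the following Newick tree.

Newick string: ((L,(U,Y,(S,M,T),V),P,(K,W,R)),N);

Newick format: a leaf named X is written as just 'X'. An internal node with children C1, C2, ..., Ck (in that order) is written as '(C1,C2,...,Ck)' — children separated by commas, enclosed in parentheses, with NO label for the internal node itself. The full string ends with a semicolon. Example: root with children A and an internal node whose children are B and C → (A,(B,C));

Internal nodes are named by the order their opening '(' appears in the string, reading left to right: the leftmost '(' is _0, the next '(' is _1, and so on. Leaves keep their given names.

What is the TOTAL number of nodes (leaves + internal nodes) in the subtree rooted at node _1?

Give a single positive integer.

Answer: 15

Derivation:
Newick: ((L,(U,Y,(S,M,T),V),P,(K,W,R)),N);
Locate _1: it is the '(' at position 1 (the 2nd '(' reading left to right).
Query: subtree rooted at _1
_1: subtree_size = 1 + 14
  L: subtree_size = 1 + 0
  _2: subtree_size = 1 + 7
    U: subtree_size = 1 + 0
    Y: subtree_size = 1 + 0
    _3: subtree_size = 1 + 3
      S: subtree_size = 1 + 0
      M: subtree_size = 1 + 0
      T: subtree_size = 1 + 0
    V: subtree_size = 1 + 0
  P: subtree_size = 1 + 0
  _4: subtree_size = 1 + 3
    K: subtree_size = 1 + 0
    W: subtree_size = 1 + 0
    R: subtree_size = 1 + 0
Total subtree size of _1: 15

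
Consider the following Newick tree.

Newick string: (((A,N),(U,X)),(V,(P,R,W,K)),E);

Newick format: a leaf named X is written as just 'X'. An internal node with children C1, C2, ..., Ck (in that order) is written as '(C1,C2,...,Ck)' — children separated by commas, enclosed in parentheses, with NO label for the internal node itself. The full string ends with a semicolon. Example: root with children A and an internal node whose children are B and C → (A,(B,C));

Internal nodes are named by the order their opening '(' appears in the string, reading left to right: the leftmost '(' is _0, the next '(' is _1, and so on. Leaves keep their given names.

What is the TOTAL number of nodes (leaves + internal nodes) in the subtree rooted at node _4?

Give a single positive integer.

Newick: (((A,N),(U,X)),(V,(P,R,W,K)),E);
Locate _4: it is the '(' at position 15 (the 5th '(' reading left to right).
Query: subtree rooted at _4
_4: subtree_size = 1 + 6
  V: subtree_size = 1 + 0
  _5: subtree_size = 1 + 4
    P: subtree_size = 1 + 0
    R: subtree_size = 1 + 0
    W: subtree_size = 1 + 0
    K: subtree_size = 1 + 0
Total subtree size of _4: 7

Answer: 7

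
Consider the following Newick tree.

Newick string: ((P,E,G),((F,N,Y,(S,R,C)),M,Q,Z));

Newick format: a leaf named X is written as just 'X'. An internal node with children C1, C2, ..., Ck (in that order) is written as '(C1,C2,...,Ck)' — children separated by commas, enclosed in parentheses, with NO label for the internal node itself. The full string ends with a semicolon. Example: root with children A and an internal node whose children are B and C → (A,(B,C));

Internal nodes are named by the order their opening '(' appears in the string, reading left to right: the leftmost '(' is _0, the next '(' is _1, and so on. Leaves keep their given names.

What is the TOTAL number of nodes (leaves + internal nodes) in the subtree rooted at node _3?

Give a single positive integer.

Newick: ((P,E,G),((F,N,Y,(S,R,C)),M,Q,Z));
Locate _3: it is the '(' at position 10 (the 4th '(' reading left to right).
Query: subtree rooted at _3
_3: subtree_size = 1 + 7
  F: subtree_size = 1 + 0
  N: subtree_size = 1 + 0
  Y: subtree_size = 1 + 0
  _4: subtree_size = 1 + 3
    S: subtree_size = 1 + 0
    R: subtree_size = 1 + 0
    C: subtree_size = 1 + 0
Total subtree size of _3: 8

Answer: 8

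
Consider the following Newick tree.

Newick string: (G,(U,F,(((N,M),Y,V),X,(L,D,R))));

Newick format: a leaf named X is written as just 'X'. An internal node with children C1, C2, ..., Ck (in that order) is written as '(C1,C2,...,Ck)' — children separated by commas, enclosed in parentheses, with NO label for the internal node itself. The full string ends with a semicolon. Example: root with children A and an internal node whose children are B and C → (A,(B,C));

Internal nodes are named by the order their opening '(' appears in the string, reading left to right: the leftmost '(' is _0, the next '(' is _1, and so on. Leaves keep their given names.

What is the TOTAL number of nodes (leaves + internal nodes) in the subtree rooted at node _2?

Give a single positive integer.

Newick: (G,(U,F,(((N,M),Y,V),X,(L,D,R))));
Locate _2: it is the '(' at position 8 (the 3rd '(' reading left to right).
Query: subtree rooted at _2
_2: subtree_size = 1 + 11
  _3: subtree_size = 1 + 5
    _4: subtree_size = 1 + 2
      N: subtree_size = 1 + 0
      M: subtree_size = 1 + 0
    Y: subtree_size = 1 + 0
    V: subtree_size = 1 + 0
  X: subtree_size = 1 + 0
  _5: subtree_size = 1 + 3
    L: subtree_size = 1 + 0
    D: subtree_size = 1 + 0
    R: subtree_size = 1 + 0
Total subtree size of _2: 12

Answer: 12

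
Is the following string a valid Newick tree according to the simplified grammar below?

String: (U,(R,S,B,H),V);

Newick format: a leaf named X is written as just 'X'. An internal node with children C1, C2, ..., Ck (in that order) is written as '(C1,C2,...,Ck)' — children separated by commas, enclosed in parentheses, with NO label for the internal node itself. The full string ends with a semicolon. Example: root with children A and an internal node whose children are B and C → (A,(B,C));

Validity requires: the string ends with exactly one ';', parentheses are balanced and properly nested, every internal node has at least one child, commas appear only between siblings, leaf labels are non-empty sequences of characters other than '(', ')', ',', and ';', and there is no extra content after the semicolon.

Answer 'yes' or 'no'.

Input: (U,(R,S,B,H),V);
Paren balance: 2 '(' vs 2 ')' OK
Ends with single ';': True
Full parse: OK
Valid: True

Answer: yes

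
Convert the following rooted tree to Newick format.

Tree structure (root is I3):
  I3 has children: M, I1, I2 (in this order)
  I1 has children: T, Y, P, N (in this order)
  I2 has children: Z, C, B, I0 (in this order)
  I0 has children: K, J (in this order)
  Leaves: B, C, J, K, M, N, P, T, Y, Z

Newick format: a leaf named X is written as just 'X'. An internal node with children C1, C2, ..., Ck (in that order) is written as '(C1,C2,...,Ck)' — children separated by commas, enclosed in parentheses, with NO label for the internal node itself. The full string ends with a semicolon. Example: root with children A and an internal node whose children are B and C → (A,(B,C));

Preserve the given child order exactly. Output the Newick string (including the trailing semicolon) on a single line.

Answer: (M,(T,Y,P,N),(Z,C,B,(K,J)));

Derivation:
internal I3 with children ['M', 'I1', 'I2']
  leaf 'M' → 'M'
  internal I1 with children ['T', 'Y', 'P', 'N']
    leaf 'T' → 'T'
    leaf 'Y' → 'Y'
    leaf 'P' → 'P'
    leaf 'N' → 'N'
  → '(T,Y,P,N)'
  internal I2 with children ['Z', 'C', 'B', 'I0']
    leaf 'Z' → 'Z'
    leaf 'C' → 'C'
    leaf 'B' → 'B'
    internal I0 with children ['K', 'J']
      leaf 'K' → 'K'
      leaf 'J' → 'J'
    → '(K,J)'
  → '(Z,C,B,(K,J))'
→ '(M,(T,Y,P,N),(Z,C,B,(K,J)))'
Final: (M,(T,Y,P,N),(Z,C,B,(K,J)));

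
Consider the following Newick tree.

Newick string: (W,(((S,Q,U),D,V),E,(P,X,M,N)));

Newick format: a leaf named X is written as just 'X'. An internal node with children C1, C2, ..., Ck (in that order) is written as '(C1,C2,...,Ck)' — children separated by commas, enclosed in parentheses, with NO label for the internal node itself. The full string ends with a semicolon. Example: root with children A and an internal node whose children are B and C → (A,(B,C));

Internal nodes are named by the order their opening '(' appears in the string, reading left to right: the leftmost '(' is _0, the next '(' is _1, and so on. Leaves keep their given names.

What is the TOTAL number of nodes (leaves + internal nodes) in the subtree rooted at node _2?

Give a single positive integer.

Newick: (W,(((S,Q,U),D,V),E,(P,X,M,N)));
Locate _2: it is the '(' at position 4 (the 3rd '(' reading left to right).
Query: subtree rooted at _2
_2: subtree_size = 1 + 6
  _3: subtree_size = 1 + 3
    S: subtree_size = 1 + 0
    Q: subtree_size = 1 + 0
    U: subtree_size = 1 + 0
  D: subtree_size = 1 + 0
  V: subtree_size = 1 + 0
Total subtree size of _2: 7

Answer: 7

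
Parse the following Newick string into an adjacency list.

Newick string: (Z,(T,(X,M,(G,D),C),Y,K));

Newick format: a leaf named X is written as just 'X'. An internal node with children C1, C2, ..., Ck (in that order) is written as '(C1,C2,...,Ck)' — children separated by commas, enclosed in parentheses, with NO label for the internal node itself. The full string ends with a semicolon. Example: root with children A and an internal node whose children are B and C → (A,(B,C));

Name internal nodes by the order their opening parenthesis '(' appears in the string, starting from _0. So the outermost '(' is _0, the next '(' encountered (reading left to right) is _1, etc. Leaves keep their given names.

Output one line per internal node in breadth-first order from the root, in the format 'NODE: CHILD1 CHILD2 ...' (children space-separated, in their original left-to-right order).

Input: (Z,(T,(X,M,(G,D),C),Y,K));
Scanning left-to-right, naming '(' by encounter order:
  pos 0: '(' -> open internal node _0 (depth 1)
  pos 3: '(' -> open internal node _1 (depth 2)
  pos 6: '(' -> open internal node _2 (depth 3)
  pos 11: '(' -> open internal node _3 (depth 4)
  pos 15: ')' -> close internal node _3 (now at depth 3)
  pos 18: ')' -> close internal node _2 (now at depth 2)
  pos 23: ')' -> close internal node _1 (now at depth 1)
  pos 24: ')' -> close internal node _0 (now at depth 0)
Total internal nodes: 4
BFS adjacency from root:
  _0: Z _1
  _1: T _2 Y K
  _2: X M _3 C
  _3: G D

Answer: _0: Z _1
_1: T _2 Y K
_2: X M _3 C
_3: G D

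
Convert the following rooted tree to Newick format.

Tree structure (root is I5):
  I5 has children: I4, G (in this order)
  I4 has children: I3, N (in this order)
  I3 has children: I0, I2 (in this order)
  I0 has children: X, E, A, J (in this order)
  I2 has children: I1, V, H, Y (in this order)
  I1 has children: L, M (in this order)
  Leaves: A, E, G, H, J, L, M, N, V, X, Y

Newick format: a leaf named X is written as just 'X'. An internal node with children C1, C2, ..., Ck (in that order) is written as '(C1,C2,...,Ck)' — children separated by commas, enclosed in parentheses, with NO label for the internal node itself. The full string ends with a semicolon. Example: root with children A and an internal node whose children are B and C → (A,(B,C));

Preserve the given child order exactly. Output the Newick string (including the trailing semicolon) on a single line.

Answer: ((((X,E,A,J),((L,M),V,H,Y)),N),G);

Derivation:
internal I5 with children ['I4', 'G']
  internal I4 with children ['I3', 'N']
    internal I3 with children ['I0', 'I2']
      internal I0 with children ['X', 'E', 'A', 'J']
        leaf 'X' → 'X'
        leaf 'E' → 'E'
        leaf 'A' → 'A'
        leaf 'J' → 'J'
      → '(X,E,A,J)'
      internal I2 with children ['I1', 'V', 'H', 'Y']
        internal I1 with children ['L', 'M']
          leaf 'L' → 'L'
          leaf 'M' → 'M'
        → '(L,M)'
        leaf 'V' → 'V'
        leaf 'H' → 'H'
        leaf 'Y' → 'Y'
      → '((L,M),V,H,Y)'
    → '((X,E,A,J),((L,M),V,H,Y))'
    leaf 'N' → 'N'
  → '(((X,E,A,J),((L,M),V,H,Y)),N)'
  leaf 'G' → 'G'
→ '((((X,E,A,J),((L,M),V,H,Y)),N),G)'
Final: ((((X,E,A,J),((L,M),V,H,Y)),N),G);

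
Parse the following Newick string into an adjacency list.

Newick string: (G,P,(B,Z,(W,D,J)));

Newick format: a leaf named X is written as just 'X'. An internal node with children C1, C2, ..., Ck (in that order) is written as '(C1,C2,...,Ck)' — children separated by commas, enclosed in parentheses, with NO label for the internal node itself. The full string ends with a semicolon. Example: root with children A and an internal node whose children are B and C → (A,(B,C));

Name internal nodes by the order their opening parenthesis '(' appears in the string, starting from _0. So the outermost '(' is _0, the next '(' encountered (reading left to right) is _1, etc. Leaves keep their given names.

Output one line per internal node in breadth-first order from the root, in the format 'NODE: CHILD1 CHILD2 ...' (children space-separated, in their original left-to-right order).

Answer: _0: G P _1
_1: B Z _2
_2: W D J

Derivation:
Input: (G,P,(B,Z,(W,D,J)));
Scanning left-to-right, naming '(' by encounter order:
  pos 0: '(' -> open internal node _0 (depth 1)
  pos 5: '(' -> open internal node _1 (depth 2)
  pos 10: '(' -> open internal node _2 (depth 3)
  pos 16: ')' -> close internal node _2 (now at depth 2)
  pos 17: ')' -> close internal node _1 (now at depth 1)
  pos 18: ')' -> close internal node _0 (now at depth 0)
Total internal nodes: 3
BFS adjacency from root:
  _0: G P _1
  _1: B Z _2
  _2: W D J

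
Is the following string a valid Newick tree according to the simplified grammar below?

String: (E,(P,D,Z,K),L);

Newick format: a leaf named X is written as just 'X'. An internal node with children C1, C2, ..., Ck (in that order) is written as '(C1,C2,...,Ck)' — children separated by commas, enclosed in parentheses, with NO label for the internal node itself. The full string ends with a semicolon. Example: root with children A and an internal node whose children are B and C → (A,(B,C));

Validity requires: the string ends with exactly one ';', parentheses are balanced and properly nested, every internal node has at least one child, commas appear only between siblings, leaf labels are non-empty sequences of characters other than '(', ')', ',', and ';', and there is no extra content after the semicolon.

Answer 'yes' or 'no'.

Answer: yes

Derivation:
Input: (E,(P,D,Z,K),L);
Paren balance: 2 '(' vs 2 ')' OK
Ends with single ';': True
Full parse: OK
Valid: True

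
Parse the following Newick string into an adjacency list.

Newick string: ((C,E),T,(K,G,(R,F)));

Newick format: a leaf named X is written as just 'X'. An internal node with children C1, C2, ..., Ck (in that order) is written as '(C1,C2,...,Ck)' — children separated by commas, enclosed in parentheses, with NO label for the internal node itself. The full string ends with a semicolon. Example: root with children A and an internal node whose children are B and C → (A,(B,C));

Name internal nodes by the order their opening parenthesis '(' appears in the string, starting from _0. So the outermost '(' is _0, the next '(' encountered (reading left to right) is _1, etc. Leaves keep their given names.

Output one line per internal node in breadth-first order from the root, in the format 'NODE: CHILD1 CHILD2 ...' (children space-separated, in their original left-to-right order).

Input: ((C,E),T,(K,G,(R,F)));
Scanning left-to-right, naming '(' by encounter order:
  pos 0: '(' -> open internal node _0 (depth 1)
  pos 1: '(' -> open internal node _1 (depth 2)
  pos 5: ')' -> close internal node _1 (now at depth 1)
  pos 9: '(' -> open internal node _2 (depth 2)
  pos 14: '(' -> open internal node _3 (depth 3)
  pos 18: ')' -> close internal node _3 (now at depth 2)
  pos 19: ')' -> close internal node _2 (now at depth 1)
  pos 20: ')' -> close internal node _0 (now at depth 0)
Total internal nodes: 4
BFS adjacency from root:
  _0: _1 T _2
  _1: C E
  _2: K G _3
  _3: R F

Answer: _0: _1 T _2
_1: C E
_2: K G _3
_3: R F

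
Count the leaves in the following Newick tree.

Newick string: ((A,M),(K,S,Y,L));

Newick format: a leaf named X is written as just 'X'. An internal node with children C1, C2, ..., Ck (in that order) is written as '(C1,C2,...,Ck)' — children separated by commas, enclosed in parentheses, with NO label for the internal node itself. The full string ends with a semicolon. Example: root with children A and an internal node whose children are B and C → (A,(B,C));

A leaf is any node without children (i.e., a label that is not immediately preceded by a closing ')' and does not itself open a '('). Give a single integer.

Newick: ((A,M),(K,S,Y,L));
Scan left-to-right; a leaf is any maximal label run not followed by '(':
  pos 2: leaf 'A' → count = 1
  pos 4: leaf 'M' → count = 2
  pos 8: leaf 'K' → count = 3
  pos 10: leaf 'S' → count = 4
  pos 12: leaf 'Y' → count = 5
  pos 14: leaf 'L' → count = 6
Total leaves: 6

Answer: 6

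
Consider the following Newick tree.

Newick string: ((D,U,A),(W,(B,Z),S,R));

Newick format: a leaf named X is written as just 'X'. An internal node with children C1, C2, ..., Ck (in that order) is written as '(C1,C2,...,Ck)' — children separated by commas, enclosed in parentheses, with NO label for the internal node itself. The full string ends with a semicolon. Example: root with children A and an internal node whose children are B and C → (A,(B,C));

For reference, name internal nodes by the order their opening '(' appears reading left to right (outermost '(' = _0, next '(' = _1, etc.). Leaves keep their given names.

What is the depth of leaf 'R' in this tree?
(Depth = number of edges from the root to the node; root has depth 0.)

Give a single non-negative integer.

Newick: ((D,U,A),(W,(B,Z),S,R));
Naming internals by '(' encounter order: outermost '(' = _0, next = _1, ...
Query node: R
Path from root: _0 -> _2 -> R
Depth of R: 2 (number of edges from root)

Answer: 2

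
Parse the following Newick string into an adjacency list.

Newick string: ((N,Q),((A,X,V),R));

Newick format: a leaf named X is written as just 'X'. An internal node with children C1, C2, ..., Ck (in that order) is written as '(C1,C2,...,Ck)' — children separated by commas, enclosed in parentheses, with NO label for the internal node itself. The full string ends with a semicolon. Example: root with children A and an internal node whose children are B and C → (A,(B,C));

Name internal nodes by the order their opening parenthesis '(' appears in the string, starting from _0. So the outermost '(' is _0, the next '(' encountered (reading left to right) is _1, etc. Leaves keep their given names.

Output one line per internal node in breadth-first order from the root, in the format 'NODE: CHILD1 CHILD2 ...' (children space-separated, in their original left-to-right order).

Answer: _0: _1 _2
_1: N Q
_2: _3 R
_3: A X V

Derivation:
Input: ((N,Q),((A,X,V),R));
Scanning left-to-right, naming '(' by encounter order:
  pos 0: '(' -> open internal node _0 (depth 1)
  pos 1: '(' -> open internal node _1 (depth 2)
  pos 5: ')' -> close internal node _1 (now at depth 1)
  pos 7: '(' -> open internal node _2 (depth 2)
  pos 8: '(' -> open internal node _3 (depth 3)
  pos 14: ')' -> close internal node _3 (now at depth 2)
  pos 17: ')' -> close internal node _2 (now at depth 1)
  pos 18: ')' -> close internal node _0 (now at depth 0)
Total internal nodes: 4
BFS adjacency from root:
  _0: _1 _2
  _1: N Q
  _2: _3 R
  _3: A X V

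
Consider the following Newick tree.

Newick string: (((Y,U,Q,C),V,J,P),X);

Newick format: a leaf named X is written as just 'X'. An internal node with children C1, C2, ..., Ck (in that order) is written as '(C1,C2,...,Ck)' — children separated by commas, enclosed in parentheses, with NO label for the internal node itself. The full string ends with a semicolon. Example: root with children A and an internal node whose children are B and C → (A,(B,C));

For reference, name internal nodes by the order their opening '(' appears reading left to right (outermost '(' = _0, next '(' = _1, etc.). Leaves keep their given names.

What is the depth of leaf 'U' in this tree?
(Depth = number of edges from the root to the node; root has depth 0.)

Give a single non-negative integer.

Answer: 3

Derivation:
Newick: (((Y,U,Q,C),V,J,P),X);
Naming internals by '(' encounter order: outermost '(' = _0, next = _1, ...
Query node: U
Path from root: _0 -> _1 -> _2 -> U
Depth of U: 3 (number of edges from root)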